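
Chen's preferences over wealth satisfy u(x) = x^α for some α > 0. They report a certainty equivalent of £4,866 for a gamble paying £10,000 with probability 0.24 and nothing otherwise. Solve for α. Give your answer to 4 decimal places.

Since u(0) = 0, the lottery's EU is 0.24·10000^α.
Setting u(4866) equal to that: 4866^α = 0.24·10000^α ⇒ (4866/10000)^α = 0.24.
Take logs: α = ln 0.24 / ln(4866/10000) ≈ 1.981245.

α ≈ 1.9812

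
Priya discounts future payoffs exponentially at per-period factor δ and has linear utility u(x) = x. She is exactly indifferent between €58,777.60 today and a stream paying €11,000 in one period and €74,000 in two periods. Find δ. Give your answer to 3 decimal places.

δ ≈ 0.820

The stream is worth 11000δ + 74000δ² today, so 11000δ + 74000δ² = 58777.60.
That is, 74000δ² + 11000δ − 58777.60 = 0, a quadratic in δ.
By the quadratic formula (taking the positive root), δ = (−11000 + √17519169600.00) / 148000 ≈ 0.820.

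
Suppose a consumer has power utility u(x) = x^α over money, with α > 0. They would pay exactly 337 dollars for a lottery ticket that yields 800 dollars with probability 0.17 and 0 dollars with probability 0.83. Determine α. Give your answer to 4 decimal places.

α ≈ 2.0496

The lottery's expected utility is 0.17·u(800) + 0.83·u(0) = 0.17·800^α (since u(0) = 0 for α > 0).
Equating: 337^α = 0.17·800^α, i.e. 0.4213^α = 0.17.
Taking logs: α·ln(337/800) = ln(0.17), so α = -1.7719568 / -0.8645288 ≈ 2.0496.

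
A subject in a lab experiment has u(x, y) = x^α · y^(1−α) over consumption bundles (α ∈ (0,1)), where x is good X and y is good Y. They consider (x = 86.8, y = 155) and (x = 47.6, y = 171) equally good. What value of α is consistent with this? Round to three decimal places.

Set the two utilities equal: 86.8^α·155^(1−α) = 47.6^α·171^(1−α).
Rearrange to (86.8/47.6)^α = (171/155)^(1−α) and take logs: α·0.600774 = (1−α)·0.098238.
So α/(1−α) = (0.098238)/(0.600774) = 0.163519, and α = 0.163519/1.163519 ≈ 0.141.

α ≈ 0.141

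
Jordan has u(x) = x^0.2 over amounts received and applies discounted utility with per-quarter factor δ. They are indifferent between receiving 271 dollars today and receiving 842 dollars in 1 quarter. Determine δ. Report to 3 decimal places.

δ ≈ 0.797

The payoff in 1 quarter is discounted by δ, so u(271) = δ·u(842) and δ = u(271)/u(842).
With u(x) = x^0.2: δ = 271^0.2/842^0.2 = (271/842)^0.2 = 0.79713.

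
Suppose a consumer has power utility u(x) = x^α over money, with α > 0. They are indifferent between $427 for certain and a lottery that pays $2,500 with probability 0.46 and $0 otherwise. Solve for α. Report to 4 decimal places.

α ≈ 0.4394

The lottery's expected utility is 0.46·u(2500) + 0.54·u(0) = 0.46·2500^α (since u(0) = 0 for α > 0).
Setting u(427) equal to that: 427^α = 0.46·2500^α ⇒ (427/2500)^α = 0.46.
α = ln(0.46) / ln(427/2500) = -0.7765288/-1.7672620 ≈ 0.4394.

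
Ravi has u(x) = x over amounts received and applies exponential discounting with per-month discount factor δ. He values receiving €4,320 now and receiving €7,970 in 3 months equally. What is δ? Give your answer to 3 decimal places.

δ ≈ 0.815

Indifference means u(4320) = δ^3 · u(7970), so δ^3 = u(4320)/u(7970).
With u(x) = x: δ^3 = 4320/7970 = 0.54203.
So δ = 0.54203^(1/3) ≈ 0.815.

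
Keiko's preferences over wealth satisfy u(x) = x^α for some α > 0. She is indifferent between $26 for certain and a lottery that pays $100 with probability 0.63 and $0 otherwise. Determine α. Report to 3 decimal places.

The lottery's expected utility is 0.63·u(100) + 0.37·u(0) = 0.63·100^α (since u(0) = 0 for α > 0).
Equating: 26^α = 0.63·100^α, i.e. 0.2600^α = 0.63.
Taking logs: α·ln(26/100) = ln(0.63), so α = -0.462035 / -1.347074 ≈ 0.343.

α ≈ 0.343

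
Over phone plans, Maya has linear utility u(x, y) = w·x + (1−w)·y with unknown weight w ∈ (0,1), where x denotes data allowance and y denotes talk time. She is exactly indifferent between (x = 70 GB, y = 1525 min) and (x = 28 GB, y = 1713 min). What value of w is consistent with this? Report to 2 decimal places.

u(70,1525) = u(28,1713) means w·70 + (1−w)·1525 = w·28 + (1−w)·1713.
Rearranging, 42·w − 188·(1−w) = 0.
Hence w = 188/(42+188) = 188/230 = 0.82.

w = 0.82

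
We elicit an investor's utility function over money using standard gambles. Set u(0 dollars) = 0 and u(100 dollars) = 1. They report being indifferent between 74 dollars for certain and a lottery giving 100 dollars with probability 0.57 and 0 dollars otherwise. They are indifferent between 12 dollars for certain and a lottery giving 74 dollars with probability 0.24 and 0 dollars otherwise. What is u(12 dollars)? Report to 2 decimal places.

0.14

The first gamble pins u(74 dollars): it must equal 0.57·1 + 0.43·0 = 0.57.
Then u(12 dollars) = 0.24·u(74 dollars) + 0.76·u(0 dollars) = 0.24·0.57 + 0.76·0.00 = 0.1368.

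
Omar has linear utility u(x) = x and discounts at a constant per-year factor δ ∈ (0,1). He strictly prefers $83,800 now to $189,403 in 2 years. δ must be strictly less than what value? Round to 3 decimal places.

δ < 0.665

The preference means 83800 > δ^2·189403.
So δ^2 < 83800/189403 = 0.44244; taking the square root of both positive sides preserves the inequality.
δ < (83800/189403)^(1/2) ≈ 0.665.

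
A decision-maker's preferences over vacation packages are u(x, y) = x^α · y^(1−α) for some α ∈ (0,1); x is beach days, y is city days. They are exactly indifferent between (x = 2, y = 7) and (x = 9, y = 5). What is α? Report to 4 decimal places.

Set the two utilities equal: 2^α·7^(1−α) = 9^α·5^(1−α).
(2/9)^α = (5/7)^(1−α); take logs: α·ln(2/9) = (1−α)·ln(5/7), i.e. α·-1.5040774 = (1−α)·-0.3364722.
With A = -1.5040774 and B = -0.3364722: α·A = (1−α)·B, so α = B/(A+B) = -0.3364722/-1.8405496 ≈ 0.1828.

α ≈ 0.1828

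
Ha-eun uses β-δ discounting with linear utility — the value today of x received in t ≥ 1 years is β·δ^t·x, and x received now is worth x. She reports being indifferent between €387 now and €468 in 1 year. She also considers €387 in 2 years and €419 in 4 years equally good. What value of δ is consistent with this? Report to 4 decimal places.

From the later pair, β·δ^2·387 = β·δ^4·419; dividing through, δ^2 = 387/419 = 0.92363, so δ = 0.96106.

δ ≈ 0.9611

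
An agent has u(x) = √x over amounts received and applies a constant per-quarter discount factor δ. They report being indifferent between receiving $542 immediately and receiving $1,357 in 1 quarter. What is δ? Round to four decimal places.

Indifference means u(542) = δ · u(1357), so δ = u(542)/u(1357).
Since u(x) = √x, δ = √(542/1357) = 0.63199.

δ ≈ 0.6320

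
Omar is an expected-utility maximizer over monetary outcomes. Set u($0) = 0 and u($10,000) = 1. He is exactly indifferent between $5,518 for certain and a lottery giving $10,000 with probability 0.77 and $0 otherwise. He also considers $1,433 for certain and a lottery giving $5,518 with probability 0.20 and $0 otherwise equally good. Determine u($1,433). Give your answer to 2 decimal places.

From the first indifference, u($5,518) = 0.77·u($10,000) + 0.23·u($0) = 0.77·1 + 0.23·0 = 0.77.
Chaining: u($1,433) = 0.20·0.77 + 0.80·0.00 = 0.1540.

0.15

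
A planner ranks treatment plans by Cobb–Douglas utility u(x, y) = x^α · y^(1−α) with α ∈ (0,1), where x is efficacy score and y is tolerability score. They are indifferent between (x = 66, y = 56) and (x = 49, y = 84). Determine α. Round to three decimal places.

α ≈ 0.577

Set the two utilities equal: 66^α·56^(1−α) = 49^α·84^(1−α).
Rearrange to (66/49)^α = (84/56)^(1−α) and take logs: α·0.297834 = (1−α)·0.405465.
With A = 0.297834 and B = 0.405465: α·A = (1−α)·B, so α = B/(A+B) = 0.405465/0.703299 ≈ 0.577.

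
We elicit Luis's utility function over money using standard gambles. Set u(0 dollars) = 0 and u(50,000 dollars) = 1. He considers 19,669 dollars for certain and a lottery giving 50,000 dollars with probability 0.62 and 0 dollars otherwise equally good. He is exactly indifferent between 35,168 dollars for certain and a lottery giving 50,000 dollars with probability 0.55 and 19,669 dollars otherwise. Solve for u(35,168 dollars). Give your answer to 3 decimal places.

First, u(19,669 dollars) = 0.62·u(50,000 dollars) + 0.38·u(0 dollars) = 0.62.
The second indifference gives u(35,168 dollars) = 0.55·u(50,000 dollars) + 0.45·u(19,669 dollars) = 0.55·1.00 + 0.45·0.62 = 0.8290.

0.829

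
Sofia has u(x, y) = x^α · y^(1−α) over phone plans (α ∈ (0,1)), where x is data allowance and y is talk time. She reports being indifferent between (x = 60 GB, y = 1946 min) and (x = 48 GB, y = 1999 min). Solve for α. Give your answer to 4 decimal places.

α ≈ 0.1075

The Cobb–Douglas utilities coincide, so 60^α·1946^(1−α) = 48^α·1999^(1−α).
Rearrange to (60/48)^α = (1999/1946)^(1−α) and take logs: α·0.2231436 = (1−α)·0.0268711.
With A = 0.2231436 and B = 0.0268711: α·A = (1−α)·B, so α = B/(A+B) = 0.0268711/0.2500147 ≈ 0.1075.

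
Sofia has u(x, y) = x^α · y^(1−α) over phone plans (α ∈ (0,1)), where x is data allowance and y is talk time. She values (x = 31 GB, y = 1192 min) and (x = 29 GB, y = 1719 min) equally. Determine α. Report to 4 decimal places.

Set the two utilities equal: 31^α·1192^(1−α) = 29^α·1719^(1−α).
Rearrange to (31/29)^α = (1719/1192)^(1−α) and take logs: α·0.0666914 = (1−α)·0.3661102.
So α/(1−α) = (0.3661102)/(0.0666914) = 5.4896164, and α = 5.4896164/6.4896164 ≈ 0.8459.

α ≈ 0.8459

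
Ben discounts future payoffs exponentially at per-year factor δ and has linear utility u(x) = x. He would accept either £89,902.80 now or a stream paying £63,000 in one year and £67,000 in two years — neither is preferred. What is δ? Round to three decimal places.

Present value of the stream is 63000·δ + 67000·δ². Indifference gives 63000δ + 67000δ² = 89902.80.
Rearranged: 67000δ² + 63000δ − 89902.80 = 0.
The positive root is δ = [−63000 + √(63000² + 4·67000·89902.80)] / (2·67000) = (−63000 + 167520.000)/134000 ≈ 0.780.

δ ≈ 0.780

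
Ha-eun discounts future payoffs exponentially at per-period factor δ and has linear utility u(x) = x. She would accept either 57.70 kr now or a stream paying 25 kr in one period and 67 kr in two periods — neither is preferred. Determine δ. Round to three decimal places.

Present value of the stream is 25·δ + 67·δ². Indifference gives 25δ + 67δ² = 57.70.
Rearranged: 67δ² + 25δ − 57.70 = 0.
δ = (−25 + √(25² + 4·67·57.70)) / (2·67) = (−25 + √16088.60) / 134 ≈ 0.760.

δ ≈ 0.760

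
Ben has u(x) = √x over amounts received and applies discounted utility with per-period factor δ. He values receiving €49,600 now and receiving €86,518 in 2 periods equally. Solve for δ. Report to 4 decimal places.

Indifference means u(49600) = δ^2 · u(86518), so δ^2 = u(49600)/u(86518).
With u(x) = √x: δ^2 = √49600/√86518 = √(49600/86518) = 0.75716.
Hence δ = (0.75716)^(1/2) = 0.870149.

δ ≈ 0.8701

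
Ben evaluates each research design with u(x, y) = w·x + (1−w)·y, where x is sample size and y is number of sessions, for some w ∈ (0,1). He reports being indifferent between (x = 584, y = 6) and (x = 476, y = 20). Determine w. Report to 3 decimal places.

Indifference: w·584 + (1−w)·6 = w·476 + (1−w)·20.
Rearranging, 108·w − 14·(1−w) = 0.
The marginal rate of substitution is 14/108, so w = 14/(108+14) = 0.115.

w = 0.115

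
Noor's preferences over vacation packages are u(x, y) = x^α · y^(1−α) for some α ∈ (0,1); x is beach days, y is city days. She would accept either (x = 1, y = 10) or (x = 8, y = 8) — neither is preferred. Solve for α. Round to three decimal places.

α ≈ 0.097

Indifference: 1^α · 10^(1−α) = 8^α · 8^(1−α).
(1/8)^α = (8/10)^(1−α); take logs: α·ln(1/8) = (1−α)·ln(8/10), i.e. α·-2.079442 = (1−α)·-0.223144.
With A = -2.079442 and B = -0.223144: α·A = (1−α)·B, so α = B/(A+B) = -0.223144/-2.302586 ≈ 0.097.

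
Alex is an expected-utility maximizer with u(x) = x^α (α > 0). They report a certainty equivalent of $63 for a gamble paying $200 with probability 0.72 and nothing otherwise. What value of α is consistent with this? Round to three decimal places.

Since u(0) = 0, the lottery's EU is 0.72·200^α.
Equating: 63^α = 0.72·200^α, i.e. 0.3150^α = 0.72.
Taking logs: α·ln(63/200) = ln(0.72), so α = -0.328504 / -1.155183 ≈ 0.284.

α ≈ 0.284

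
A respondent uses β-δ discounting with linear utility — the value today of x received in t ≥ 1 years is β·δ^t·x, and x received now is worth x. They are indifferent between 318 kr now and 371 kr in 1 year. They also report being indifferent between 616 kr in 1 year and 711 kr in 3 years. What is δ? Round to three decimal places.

Both payoffs in the second observation are in the future, so β drops out: δ^1·616 = δ^3·711 ⇒ δ^2 = 616/711 = 0.86639, so δ = 0.93080.

δ ≈ 0.931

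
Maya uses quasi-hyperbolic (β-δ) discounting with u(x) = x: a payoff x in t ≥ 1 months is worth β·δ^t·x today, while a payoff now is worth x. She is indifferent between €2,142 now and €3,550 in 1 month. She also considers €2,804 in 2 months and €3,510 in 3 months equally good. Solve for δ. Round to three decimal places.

The second indifference involves only future payoffs, so β cancels: β·δ^2·2804 = β·δ^3·3510, giving δ = 2804/3510 = 0.79886.

δ ≈ 0.799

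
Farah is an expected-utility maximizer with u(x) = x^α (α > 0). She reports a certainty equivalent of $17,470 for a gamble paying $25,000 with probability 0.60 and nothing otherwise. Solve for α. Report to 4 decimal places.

EU(lottery) = 0.60·25000^α + 0.40·0 = 0.60·25000^α.
Setting u(17470) equal to that: 17470^α = 0.60·25000^α ⇒ (17470/25000)^α = 0.60.
α = ln(0.60) / ln(17470/25000) = -0.5108256/-0.3583907 ≈ 1.4253.

α ≈ 1.4253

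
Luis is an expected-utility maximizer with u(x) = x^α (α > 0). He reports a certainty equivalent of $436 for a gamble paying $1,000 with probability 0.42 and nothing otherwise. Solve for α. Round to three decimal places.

EU(lottery) = 0.42·1000^α + 0.58·0 = 0.42·1000^α.
Indifference: 436^α = 0.42·1000^α, so (436/1000)^α = 0.42.
α = ln(0.42) / ln(436/1000) = -0.867501/-0.830113 ≈ 1.045.

α ≈ 1.045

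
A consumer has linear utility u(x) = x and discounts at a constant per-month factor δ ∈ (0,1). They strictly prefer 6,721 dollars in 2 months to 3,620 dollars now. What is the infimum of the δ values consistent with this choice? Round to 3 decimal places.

Comparing present values: 3620 < δ^2·6721.
So δ^2 > 3620/6721 = 0.53861; taking the square root of both positive sides preserves the inequality.
δ > 0.53861^(1/2) = 0.734.

δ > 0.734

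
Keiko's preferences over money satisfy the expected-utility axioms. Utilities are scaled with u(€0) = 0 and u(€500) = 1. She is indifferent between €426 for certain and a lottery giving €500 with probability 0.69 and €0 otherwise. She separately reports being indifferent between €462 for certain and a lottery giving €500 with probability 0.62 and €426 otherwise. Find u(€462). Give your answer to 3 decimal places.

0.882

First, u(€426) = 0.69·u(€500) + 0.31·u(€0) = 0.69.
The second indifference gives u(€462) = 0.62·u(€500) + 0.38·u(€426) = 0.62·1.00 + 0.38·0.69 = 0.8822.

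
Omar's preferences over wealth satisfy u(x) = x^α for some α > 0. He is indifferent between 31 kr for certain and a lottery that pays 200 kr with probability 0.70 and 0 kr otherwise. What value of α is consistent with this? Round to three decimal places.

Since u(0) = 0, the lottery's EU is 0.70·200^α.
Indifference: 31^α = 0.70·200^α, so (31/200)^α = 0.70.
α = ln(0.70) / ln(31/200) = -0.356675/-1.864330 ≈ 0.191.

α ≈ 0.191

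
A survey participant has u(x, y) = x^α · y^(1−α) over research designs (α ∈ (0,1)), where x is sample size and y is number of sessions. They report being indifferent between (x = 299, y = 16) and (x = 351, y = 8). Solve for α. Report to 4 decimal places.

Set the two utilities equal: 299^α·16^(1−α) = 351^α·8^(1−α).
Taking logs: α·ln 299 + (1−α)·ln 16 = α·ln 351 + (1−α)·ln 8, i.e. α·-0.1603427 = (1−α)·-0.6931472.
So α/(1−α) = (-0.6931472)/(-0.1603427) = 4.3229109, and α = 4.3229109/5.3229109 ≈ 0.8121.

α ≈ 0.8121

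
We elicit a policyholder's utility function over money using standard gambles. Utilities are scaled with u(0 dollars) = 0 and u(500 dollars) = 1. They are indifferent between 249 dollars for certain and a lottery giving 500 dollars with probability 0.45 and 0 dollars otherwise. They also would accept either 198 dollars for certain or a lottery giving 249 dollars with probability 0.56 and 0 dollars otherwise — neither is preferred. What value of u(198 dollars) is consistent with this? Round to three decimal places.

0.252

First, u(249 dollars) = 0.45·u(500 dollars) + 0.55·u(0 dollars) = 0.45.
Then u(198 dollars) = 0.56·u(249 dollars) + 0.44·u(0 dollars) = 0.56·0.45 + 0.44·0.00 = 0.2520.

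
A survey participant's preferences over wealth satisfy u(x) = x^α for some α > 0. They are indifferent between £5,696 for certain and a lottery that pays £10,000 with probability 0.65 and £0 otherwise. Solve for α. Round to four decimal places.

α ≈ 0.7654

EU(lottery) = 0.65·10000^α + 0.35·0 = 0.65·10000^α.
Setting u(5696) equal to that: 5696^α = 0.65·10000^α ⇒ (5696/10000)^α = 0.65.
Take logs: α = ln 0.65 / ln(5696/10000) ≈ 0.765400.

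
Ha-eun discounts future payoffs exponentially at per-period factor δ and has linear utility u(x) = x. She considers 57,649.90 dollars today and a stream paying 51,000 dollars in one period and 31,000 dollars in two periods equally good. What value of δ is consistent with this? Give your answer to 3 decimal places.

Present value of the stream is 51000·δ + 31000·δ². Indifference gives 51000δ + 31000δ² = 57649.90.
Rearranged: 31000δ² + 51000δ − 57649.90 = 0.
The positive root is δ = [−51000 + √(51000² + 4·31000·57649.90)] / (2·31000) = (−51000 + 98740.000)/62000 ≈ 0.770.

δ ≈ 0.770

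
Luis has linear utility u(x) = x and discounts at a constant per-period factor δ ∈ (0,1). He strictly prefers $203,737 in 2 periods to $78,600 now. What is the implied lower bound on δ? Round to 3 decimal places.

δ > 0.621

Comparing present values: 78600 < δ^2·203737.
Dividing by 203737: δ^2 > 0.38579. Both sides are positive, so the square root keeps the direction.
δ > 0.38579^(1/2) = 0.621.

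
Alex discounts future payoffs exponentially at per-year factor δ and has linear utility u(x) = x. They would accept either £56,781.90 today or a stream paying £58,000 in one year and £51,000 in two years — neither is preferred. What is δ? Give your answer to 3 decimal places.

Present value of the stream is 58000·δ + 51000·δ². Indifference gives 58000δ + 51000δ² = 56781.90.
So 51000δ² + 58000δ − 56781.90 = 0.
The positive root is δ = [−58000 + √(58000² + 4·51000·56781.90)] / (2·51000) = (−58000 + 122260.000)/102000 ≈ 0.630.

δ ≈ 0.630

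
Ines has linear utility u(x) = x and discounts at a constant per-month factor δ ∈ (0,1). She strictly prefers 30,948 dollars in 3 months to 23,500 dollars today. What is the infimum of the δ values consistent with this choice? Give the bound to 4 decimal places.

δ > 0.9123

Under u(x) = x this choice says 23500 < δ^3·30948.
Hence δ^3 > 23500/30948 = 0.75934, and x ↦ x^(1/3) is increasing on (0,∞).
δ > (23500/30948)^(1/3) ≈ 0.9123.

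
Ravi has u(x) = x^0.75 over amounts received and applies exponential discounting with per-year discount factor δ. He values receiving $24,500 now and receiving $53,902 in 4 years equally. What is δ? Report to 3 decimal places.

δ ≈ 0.863

Indifference means u(24500) = δ^4 · u(53902), so δ^4 = u(24500)/u(53902).
Since u(x) = x^0.75, δ^4 = (24500/53902)^0.75 = 0.45453^0.75 = 0.55357.
Taking the 4th root: δ = 0.55357^(1/4) ≈ 0.863.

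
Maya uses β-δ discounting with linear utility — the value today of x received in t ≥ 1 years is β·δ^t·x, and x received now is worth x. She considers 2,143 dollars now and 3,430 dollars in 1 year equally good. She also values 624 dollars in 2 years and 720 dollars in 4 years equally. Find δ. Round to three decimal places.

Both payoffs in the second observation are in the future, so β drops out: δ^2·624 = δ^4·720 ⇒ δ^2 = 624/720 = 0.86667, so δ = 0.93095.

δ ≈ 0.931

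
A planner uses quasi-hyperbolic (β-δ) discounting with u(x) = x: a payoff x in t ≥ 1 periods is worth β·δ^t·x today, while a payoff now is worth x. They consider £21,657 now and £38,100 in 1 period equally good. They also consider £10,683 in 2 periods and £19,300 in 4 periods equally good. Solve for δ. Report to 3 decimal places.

δ ≈ 0.744

The second indifference involves only future payoffs, so β cancels: β·δ^2·10683 = β·δ^4·19300, giving δ^2 = 10683/19300 = 0.55352, so δ = 0.74399.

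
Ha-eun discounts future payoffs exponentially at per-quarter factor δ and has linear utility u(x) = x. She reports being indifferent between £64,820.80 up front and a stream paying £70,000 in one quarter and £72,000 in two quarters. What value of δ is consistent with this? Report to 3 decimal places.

Equating present values: 64820.80 = 70000δ + 72000δ².
So 72000δ² + 70000δ − 64820.80 = 0.
δ = (−70000 + √(70000² + 4·72000·64820.80)) / (2·72000) = (−70000 + √23568390400.00) / 144000 ≈ 0.580.

δ ≈ 0.580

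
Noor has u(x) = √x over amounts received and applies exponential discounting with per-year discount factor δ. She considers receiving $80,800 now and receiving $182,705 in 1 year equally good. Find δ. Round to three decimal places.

Indifference means u(80800) = δ · u(182705), so δ = u(80800)/u(182705).
With u(x) = √x: δ = √80800/√182705 = √(80800/182705) = 0.66501.

δ ≈ 0.665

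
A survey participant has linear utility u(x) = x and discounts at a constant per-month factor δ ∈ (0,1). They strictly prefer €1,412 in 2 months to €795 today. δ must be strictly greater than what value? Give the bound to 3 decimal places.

Comparing present values: 795 < δ^2·1412.
So δ^2 > 795/1412 = 0.56303; taking the square root of both positive sides preserves the inequality.
δ > 0.56303^(1/2) = 0.750.

δ > 0.750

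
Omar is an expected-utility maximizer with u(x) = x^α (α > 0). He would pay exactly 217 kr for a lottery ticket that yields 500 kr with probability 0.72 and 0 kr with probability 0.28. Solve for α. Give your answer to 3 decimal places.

Since u(0) = 0, the lottery's EU is 0.72·500^α.
Indifference: 217^α = 0.72·500^α, so (217/500)^α = 0.72.
α = ln(0.72) / ln(217/500) = -0.328504/-0.834711 ≈ 0.394.

α ≈ 0.394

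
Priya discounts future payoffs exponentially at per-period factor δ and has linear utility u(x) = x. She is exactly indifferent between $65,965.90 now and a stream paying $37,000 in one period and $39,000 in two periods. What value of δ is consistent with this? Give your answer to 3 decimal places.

The stream is worth 37000δ + 39000δ² today, so 37000δ + 39000δ² = 65965.90.
Rearranged: 39000δ² + 37000δ − 65965.90 = 0.
δ = (−37000 + √(37000² + 4·39000·65965.90)) / (2·39000) = (−37000 + √11659680400.00) / 78000 ≈ 0.910.

δ ≈ 0.910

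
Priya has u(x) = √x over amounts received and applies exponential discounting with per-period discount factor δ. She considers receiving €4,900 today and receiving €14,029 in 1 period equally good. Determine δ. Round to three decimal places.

Equating discounted utilities: u(4900) = δ·u(14029) ⇒ δ = u(4900)/u(14029).
With u(x) = √x: δ = √4900/√14029 = √(4900/14029) = 0.59100.

δ ≈ 0.591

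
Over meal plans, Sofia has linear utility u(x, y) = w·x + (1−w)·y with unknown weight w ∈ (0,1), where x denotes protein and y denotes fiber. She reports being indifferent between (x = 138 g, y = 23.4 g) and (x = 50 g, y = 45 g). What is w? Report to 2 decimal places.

w = 0.20

Indifference: w·138 + (1−w)·23.4 = w·50 + (1−w)·45.
Collecting terms: w·88 = (1−w)·21.6.
So w/(1−w) = 21.6/88 = 0.2455, giving w = 21.6/(88+21.6) = 0.20.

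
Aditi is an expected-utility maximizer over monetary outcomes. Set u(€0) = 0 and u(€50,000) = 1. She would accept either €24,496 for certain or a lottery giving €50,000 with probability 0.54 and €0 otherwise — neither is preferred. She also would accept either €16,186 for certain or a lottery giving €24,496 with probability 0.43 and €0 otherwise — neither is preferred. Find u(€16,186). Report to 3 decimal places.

0.232

From the first indifference, u(€24,496) = 0.54·u(€50,000) + 0.46·u(€0) = 0.54·1 + 0.46·0 = 0.54.
Chaining: u(€16,186) = 0.43·0.54 + 0.57·0.00 = 0.2322.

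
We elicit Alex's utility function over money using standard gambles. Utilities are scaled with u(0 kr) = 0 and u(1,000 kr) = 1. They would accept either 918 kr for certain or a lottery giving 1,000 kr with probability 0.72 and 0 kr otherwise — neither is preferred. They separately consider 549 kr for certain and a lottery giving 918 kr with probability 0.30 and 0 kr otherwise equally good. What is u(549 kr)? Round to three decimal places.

0.216

From the first indifference, u(918 kr) = 0.72·u(1,000 kr) + 0.28·u(0 kr) = 0.72·1 + 0.28·0 = 0.72.
Chaining: u(549 kr) = 0.30·0.72 + 0.70·0.00 = 0.2160.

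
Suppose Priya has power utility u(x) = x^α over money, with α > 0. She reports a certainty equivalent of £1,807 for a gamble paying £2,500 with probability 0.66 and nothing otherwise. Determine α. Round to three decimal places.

α ≈ 1.280

EU(lottery) = 0.66·2500^α + 0.34·0 = 0.66·2500^α.
Setting u(1807) equal to that: 1807^α = 0.66·2500^α ⇒ (1807/2500)^α = 0.66.
α = ln(0.66) / ln(1807/2500) = -0.415515/-0.324623 ≈ 1.280.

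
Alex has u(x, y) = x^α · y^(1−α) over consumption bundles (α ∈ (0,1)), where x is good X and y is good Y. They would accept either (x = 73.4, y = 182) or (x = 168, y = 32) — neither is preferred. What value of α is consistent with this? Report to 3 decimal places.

α ≈ 0.677

Set the two utilities equal: 73.4^α·182^(1−α) = 168^α·32^(1−α).
Rearrange to (73.4/168)^α = (32/182)^(1−α) and take logs: α·-0.828040 = (1−α)·-1.738271.
Thus α·(-2.566311) = -1.738271, so α = -1.738271/-2.566311 ≈ 0.677.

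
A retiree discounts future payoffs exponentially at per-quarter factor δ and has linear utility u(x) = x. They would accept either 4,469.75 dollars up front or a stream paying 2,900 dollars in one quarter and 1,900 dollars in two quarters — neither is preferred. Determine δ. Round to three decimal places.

δ ≈ 0.950

The stream is worth 2900δ + 1900δ² today, so 2900δ + 1900δ² = 4469.75.
Rearranged: 1900δ² + 2900δ − 4469.75 = 0.
By the quadratic formula (taking the positive root), δ = (−2900 + √42380100.00) / 3800 ≈ 0.950.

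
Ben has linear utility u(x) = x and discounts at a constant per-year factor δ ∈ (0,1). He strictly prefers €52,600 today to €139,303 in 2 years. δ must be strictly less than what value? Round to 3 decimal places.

δ < 0.614

Comparing present values: 52600 > δ^2·139303.
Hence δ^2 < 52600/139303 = 0.37759, and x ↦ x^(1/2) is increasing on (0,∞).
δ < 0.37759^(1/2) = 0.614.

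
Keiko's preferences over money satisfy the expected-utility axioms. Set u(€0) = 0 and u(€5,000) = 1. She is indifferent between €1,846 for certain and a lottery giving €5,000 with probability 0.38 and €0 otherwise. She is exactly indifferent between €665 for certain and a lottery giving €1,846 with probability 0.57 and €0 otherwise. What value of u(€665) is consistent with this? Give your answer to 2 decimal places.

0.22

First, u(€1,846) = 0.38·u(€5,000) + 0.62·u(€0) = 0.38.
The second indifference gives u(€665) = 0.57·u(€1,846) + 0.43·u(€0) = 0.57·0.38 + 0.43·0.00 = 0.2166.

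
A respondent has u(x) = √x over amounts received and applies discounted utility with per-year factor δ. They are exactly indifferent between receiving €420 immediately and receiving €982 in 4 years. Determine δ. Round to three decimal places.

The payoff in 4 years is discounted by δ^4, so u(420) = δ^4·u(982) and δ^4 = u(420)/u(982).
Since u(x) = √x, δ^4 = √(420/982) = 0.65399.
So δ = 0.65399^(1/4) ≈ 0.899.

δ ≈ 0.899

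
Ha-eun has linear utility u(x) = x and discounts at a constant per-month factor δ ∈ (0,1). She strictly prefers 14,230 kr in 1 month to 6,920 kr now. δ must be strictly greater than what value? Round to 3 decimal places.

δ > 0.486

Under u(x) = x this choice says 6920 < δ·14230.
So δ > 6920/14230 = 0.48630.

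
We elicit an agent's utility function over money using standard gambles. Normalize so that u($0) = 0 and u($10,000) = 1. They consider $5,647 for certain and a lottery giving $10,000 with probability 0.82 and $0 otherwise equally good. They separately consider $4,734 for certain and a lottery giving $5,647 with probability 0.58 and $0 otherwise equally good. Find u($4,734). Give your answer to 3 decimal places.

0.476

From the first indifference, u($5,647) = 0.82·u($10,000) + 0.18·u($0) = 0.82·1 + 0.18·0 = 0.82.
Chaining: u($4,734) = 0.58·0.82 + 0.42·0.00 = 0.4756.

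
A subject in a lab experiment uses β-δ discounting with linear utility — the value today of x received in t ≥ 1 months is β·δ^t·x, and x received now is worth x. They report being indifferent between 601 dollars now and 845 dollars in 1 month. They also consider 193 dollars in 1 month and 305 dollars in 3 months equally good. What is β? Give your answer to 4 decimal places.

Both payoffs in the second observation are in the future, so β drops out: δ^1·193 = δ^3·305 ⇒ δ^2 = 193/305 = 0.63279, so δ = 0.79548.
The first indifference: 601 = β·δ·845, so β = 601/(δ·845) = 601/(0.79548·845) ≈ 0.8941.

β ≈ 0.8941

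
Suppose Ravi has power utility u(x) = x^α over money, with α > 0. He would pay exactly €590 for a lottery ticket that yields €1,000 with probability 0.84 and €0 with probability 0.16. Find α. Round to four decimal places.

α ≈ 0.3304

EU(lottery) = 0.84·1000^α + 0.16·0 = 0.84·1000^α.
Equating: 590^α = 0.84·1000^α, i.e. 0.5900^α = 0.84.
Take logs: α = ln 0.84 / ln(590/1000) ≈ 0.330445.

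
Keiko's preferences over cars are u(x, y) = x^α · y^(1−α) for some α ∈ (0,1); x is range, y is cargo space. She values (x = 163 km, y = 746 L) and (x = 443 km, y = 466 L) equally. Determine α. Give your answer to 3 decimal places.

α ≈ 0.320

The Cobb–Douglas utilities coincide, so 163^α·746^(1−α) = 443^α·466^(1−α).
Taking logs: α·ln 163 + (1−α)·ln 746 = α·ln 443 + (1−α)·ln 466, i.e. α·-0.999820 = (1−α)·-0.470540.
Thus α·(-1.470360) = -0.470540, so α = -0.470540/-1.470360 ≈ 0.320.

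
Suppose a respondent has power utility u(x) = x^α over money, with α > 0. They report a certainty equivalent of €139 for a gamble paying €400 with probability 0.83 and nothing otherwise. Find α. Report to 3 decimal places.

Since u(0) = 0, the lottery's EU is 0.83·400^α.
Indifference: 139^α = 0.83·400^α, so (139/400)^α = 0.83.
α = ln(0.83) / ln(139/400) = -0.186330/-1.056991 ≈ 0.176.

α ≈ 0.176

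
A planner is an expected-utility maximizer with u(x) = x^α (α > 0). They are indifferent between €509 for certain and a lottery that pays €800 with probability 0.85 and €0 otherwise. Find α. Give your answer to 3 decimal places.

α ≈ 0.359

The lottery's expected utility is 0.85·u(800) + 0.15·u(0) = 0.85·800^α (since u(0) = 0 for α > 0).
Indifference: 509^α = 0.85·800^α, so (509/800)^α = 0.85.
α = ln(0.85) / ln(509/800) = -0.162519/-0.452164 ≈ 0.359.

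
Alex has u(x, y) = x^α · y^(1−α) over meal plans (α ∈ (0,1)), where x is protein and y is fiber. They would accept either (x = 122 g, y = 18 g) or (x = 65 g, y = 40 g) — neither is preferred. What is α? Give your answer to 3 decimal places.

The Cobb–Douglas utilities coincide, so 122^α·18^(1−α) = 65^α·40^(1−α).
Rearrange to (122/65)^α = (40/18)^(1−α) and take logs: α·0.629634 = (1−α)·0.798508.
With A = 0.629634 and B = 0.798508: α·A = (1−α)·B, so α = B/(A+B) = 0.798508/1.428142 ≈ 0.559.

α ≈ 0.559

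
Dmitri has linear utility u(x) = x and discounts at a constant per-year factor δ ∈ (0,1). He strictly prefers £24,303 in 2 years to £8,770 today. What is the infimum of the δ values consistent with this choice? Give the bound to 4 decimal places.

δ > 0.6007

Under u(x) = x this choice says 8770 < δ^2·24303.
So δ^2 > 8770/24303 = 0.36086; taking the square root of both positive sides preserves the inequality.
δ > (8770/24303)^(1/2) ≈ 0.6007.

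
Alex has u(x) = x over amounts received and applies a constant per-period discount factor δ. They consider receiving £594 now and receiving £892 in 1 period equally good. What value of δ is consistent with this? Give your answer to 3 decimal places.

δ ≈ 0.666

Equating discounted utilities: u(594) = δ·u(892) ⇒ δ = u(594)/u(892).
With u(x) = x: δ = 594/892 = 0.66592.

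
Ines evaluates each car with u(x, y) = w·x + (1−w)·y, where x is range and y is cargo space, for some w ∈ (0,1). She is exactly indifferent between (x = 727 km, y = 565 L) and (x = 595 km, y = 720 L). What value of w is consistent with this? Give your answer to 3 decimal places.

Indifference: w·727 + (1−w)·565 = w·595 + (1−w)·720.
Rearranging, 132·w − 155·(1−w) = 0.
So w/(1−w) = 155/132 = 1.1742, giving w = 155/(132+155) = 0.540.

w = 0.540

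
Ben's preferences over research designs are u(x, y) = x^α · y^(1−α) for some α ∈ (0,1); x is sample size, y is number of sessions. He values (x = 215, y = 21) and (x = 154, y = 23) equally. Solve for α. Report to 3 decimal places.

The Cobb–Douglas utilities coincide, so 215^α·21^(1−α) = 154^α·23^(1−α).
(215/154)^α = (23/21)^(1−α); take logs: α·ln(215/154) = (1−α)·ln(23/21), i.e. α·0.333685 = (1−α)·0.090972.
With A = 0.333685 and B = 0.090972: α·A = (1−α)·B, so α = B/(A+B) = 0.090972/0.424657 ≈ 0.214.

α ≈ 0.214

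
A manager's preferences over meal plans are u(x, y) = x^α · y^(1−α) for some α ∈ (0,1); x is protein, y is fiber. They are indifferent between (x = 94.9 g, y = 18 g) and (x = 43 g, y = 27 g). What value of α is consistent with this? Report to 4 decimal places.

α ≈ 0.3387

Set the two utilities equal: 94.9^α·18^(1−α) = 43^α·27^(1−α).
Rearrange to (94.9/43)^α = (27/18)^(1−α) and take logs: α·0.7916236 = (1−α)·0.4054651.
Thus α·(1.1970887) = 0.4054651, so α = 0.4054651/1.1970887 ≈ 0.3387.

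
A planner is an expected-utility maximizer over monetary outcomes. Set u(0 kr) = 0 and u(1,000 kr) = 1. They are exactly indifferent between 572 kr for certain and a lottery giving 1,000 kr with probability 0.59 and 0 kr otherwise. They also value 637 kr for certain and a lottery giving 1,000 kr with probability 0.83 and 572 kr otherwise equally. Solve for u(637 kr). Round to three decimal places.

0.930

First, u(572 kr) = 0.59·u(1,000 kr) + 0.41·u(0 kr) = 0.59.
Then u(637 kr) = 0.83·u(1,000 kr) + 0.17·u(572 kr) = 0.83·1.00 + 0.17·0.59 = 0.9303.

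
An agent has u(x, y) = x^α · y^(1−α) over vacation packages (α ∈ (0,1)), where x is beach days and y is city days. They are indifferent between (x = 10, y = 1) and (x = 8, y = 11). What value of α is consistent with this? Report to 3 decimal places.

α ≈ 0.915

The Cobb–Douglas utilities coincide, so 10^α·1^(1−α) = 8^α·11^(1−α).
Rearrange to (10/8)^α = (11/1)^(1−α) and take logs: α·0.223144 = (1−α)·2.397895.
With A = 0.223144 and B = 2.397895: α·A = (1−α)·B, so α = B/(A+B) = 2.397895/2.621039 ≈ 0.915.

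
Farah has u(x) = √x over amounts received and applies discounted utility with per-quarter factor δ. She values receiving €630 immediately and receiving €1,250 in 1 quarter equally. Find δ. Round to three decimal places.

δ ≈ 0.710

Indifference means u(630) = δ · u(1250), so δ = u(630)/u(1250).
With u(x) = √x: δ = √630/√1250 = √(630/1250) = 0.70993.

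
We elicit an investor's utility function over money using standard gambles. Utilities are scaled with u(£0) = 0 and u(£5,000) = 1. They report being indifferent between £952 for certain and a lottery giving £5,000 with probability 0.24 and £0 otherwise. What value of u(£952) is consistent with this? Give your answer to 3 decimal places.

0.240

u(£952) equals the lottery's expected utility: 0.24·1 + 0.76·0 = 0.24.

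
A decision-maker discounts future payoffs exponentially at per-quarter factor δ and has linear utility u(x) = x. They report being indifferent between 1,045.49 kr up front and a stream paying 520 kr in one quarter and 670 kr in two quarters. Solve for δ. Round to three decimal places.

Present value of the stream is 520·δ + 670·δ². Indifference gives 520δ + 670δ² = 1045.49.
That is, 670δ² + 520δ − 1045.49 = 0, a quadratic in δ.
δ = (−520 + √(520² + 4·670·1045.49)) / (2·670) = (−520 + √3072313.20) / 1340 ≈ 0.920.

δ ≈ 0.920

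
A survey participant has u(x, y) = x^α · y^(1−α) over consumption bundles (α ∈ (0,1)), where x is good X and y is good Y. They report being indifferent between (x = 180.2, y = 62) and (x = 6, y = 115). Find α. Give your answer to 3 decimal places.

α ≈ 0.154

Indifference: 180.2^α · 62^(1−α) = 6^α · 115^(1−α).
Taking logs: α·ln 180.2 + (1−α)·ln 62 = α·ln 6 + (1−α)·ln 115, i.e. α·3.402308 = (1−α)·0.617798.
With A = 3.402308 and B = 0.617798: α·A = (1−α)·B, so α = B/(A+B) = 0.617798/4.020106 ≈ 0.154.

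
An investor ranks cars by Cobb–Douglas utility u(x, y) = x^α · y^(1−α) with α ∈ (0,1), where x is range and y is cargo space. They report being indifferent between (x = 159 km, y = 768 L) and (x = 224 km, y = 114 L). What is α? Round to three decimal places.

The Cobb–Douglas utilities coincide, so 159^α·768^(1−α) = 224^α·114^(1−α).
Taking logs: α·ln 159 + (1−α)·ln 768 = α·ln 224 + (1−α)·ln 114, i.e. α·-0.342742 = (1−α)·-1.907591.
So α/(1−α) = (-1.907591)/(-0.342742) = 5.565676, and α = 5.565676/6.565676 ≈ 0.848.

α ≈ 0.848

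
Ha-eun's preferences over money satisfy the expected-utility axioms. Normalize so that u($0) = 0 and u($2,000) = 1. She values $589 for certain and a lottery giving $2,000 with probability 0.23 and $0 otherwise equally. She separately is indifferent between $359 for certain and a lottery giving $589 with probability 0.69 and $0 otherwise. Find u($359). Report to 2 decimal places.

From the first indifference, u($589) = 0.23·u($2,000) + 0.77·u($0) = 0.23·1 + 0.77·0 = 0.23.
The second indifference gives u($359) = 0.69·u($589) + 0.31·u($0) = 0.69·0.23 + 0.31·0.00 = 0.1587.

0.16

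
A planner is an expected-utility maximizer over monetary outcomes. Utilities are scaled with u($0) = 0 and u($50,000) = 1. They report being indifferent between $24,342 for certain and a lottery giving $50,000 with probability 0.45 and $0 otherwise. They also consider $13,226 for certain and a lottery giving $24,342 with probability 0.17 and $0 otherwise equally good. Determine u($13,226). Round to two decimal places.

0.08

The first gamble pins u($24,342): it must equal 0.45·1 + 0.55·0 = 0.45.
Then u($13,226) = 0.17·u($24,342) + 0.83·u($0) = 0.17·0.45 + 0.83·0.00 = 0.0765.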